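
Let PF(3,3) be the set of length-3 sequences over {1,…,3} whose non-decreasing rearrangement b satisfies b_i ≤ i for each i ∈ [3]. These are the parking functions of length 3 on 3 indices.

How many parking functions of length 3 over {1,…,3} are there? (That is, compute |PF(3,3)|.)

16

|PF| = (3+1−3)·(3+1)^{3−1} = 1×16 = 16
E.g. (1,2,3) → sorted (1,2,3): b_i ≤ i ∀i, a PF.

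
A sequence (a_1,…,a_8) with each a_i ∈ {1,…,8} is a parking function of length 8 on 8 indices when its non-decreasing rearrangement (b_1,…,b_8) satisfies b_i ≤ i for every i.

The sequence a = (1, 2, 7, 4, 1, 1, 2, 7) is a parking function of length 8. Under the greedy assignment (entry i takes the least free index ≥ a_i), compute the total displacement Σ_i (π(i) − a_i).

11

Σπ = 8·9/2 = 36 (π permutes [8]); Σa = 1+2+7+4+1+1+2+7 = 25; disp = 36−25 = 11.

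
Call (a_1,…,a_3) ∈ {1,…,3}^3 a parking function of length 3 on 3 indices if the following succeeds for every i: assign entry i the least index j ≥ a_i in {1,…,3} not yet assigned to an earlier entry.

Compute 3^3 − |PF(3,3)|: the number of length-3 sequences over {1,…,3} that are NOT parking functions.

11

#PF = (3+1−3)·(3+1)^{3−1} = 1 · 16 = 16
Check (2,3,2) → sorted (2,2,3): b_1=2>1, not a PF.
Total 27; non-PF = 27−16 = 11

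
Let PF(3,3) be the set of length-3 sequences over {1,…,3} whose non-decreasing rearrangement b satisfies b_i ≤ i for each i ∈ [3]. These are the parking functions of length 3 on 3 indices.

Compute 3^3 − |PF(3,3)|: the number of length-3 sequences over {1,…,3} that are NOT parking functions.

11

|PF(3,3)| = (3+1−3)·(3+1)^{3−1} = 1·16 = 16 [KW]
E.g. (3,3,3) → sorted (3,3,3): b_1=3>1, not a PF.
So 27 − 16 = 11 fail.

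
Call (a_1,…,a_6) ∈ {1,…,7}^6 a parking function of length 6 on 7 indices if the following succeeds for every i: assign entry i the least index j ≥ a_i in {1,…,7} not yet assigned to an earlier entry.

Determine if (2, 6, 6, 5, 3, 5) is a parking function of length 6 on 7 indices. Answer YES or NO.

NO

Sorted: b = (2, 3, 5, 5, 6, 6).
  b_1=2 ≤ 2
  b_2=3 ≤ 3
  b_3=5 > 4
  fails at i=3 ⇒ NO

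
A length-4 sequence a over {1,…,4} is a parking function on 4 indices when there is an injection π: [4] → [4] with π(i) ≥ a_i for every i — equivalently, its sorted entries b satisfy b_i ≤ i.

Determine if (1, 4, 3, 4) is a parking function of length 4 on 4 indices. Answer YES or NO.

Order a: b = (1, 3, 4, 4).
  b_1=1 ≤ 1
  b_2=3 > 2
  fails at i=2 ⇒ NO

NO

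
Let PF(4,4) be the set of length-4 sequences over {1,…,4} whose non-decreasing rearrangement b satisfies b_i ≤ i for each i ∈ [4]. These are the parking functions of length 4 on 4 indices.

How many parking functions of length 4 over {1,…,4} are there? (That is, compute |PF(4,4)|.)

125

|PF| = (5−4)·5^(4−1) = 1×125 = 125
Check (1,1,3,4) → sorted (1,1,3,4): b_i ≤ i ∀i, a PF.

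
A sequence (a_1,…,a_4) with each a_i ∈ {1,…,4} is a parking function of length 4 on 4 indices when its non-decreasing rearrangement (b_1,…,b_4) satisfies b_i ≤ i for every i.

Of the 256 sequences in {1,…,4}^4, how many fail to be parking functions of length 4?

131

#PF = 1·5^3 = 1 · 125 = 125 (Konheim–Weiss)
Example (1,4,1,4) → sorted (1,1,4,4): b_3=4>3, not a PF.
Total 256; non-PF = 256−125 = 131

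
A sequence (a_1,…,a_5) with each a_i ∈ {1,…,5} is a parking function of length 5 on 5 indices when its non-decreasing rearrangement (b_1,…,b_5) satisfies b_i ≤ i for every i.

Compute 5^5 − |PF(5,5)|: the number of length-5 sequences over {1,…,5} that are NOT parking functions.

1829

|PF| = (5−5+1)·(5+1)^(5−1) = 1·1296 = 1296 (Konheim–Weiss)
Example (5,4,3,4,4) → sorted (3,4,4,4,5): b_1=3>1, not a PF.
So 3125 − 1296 = 1829 fail.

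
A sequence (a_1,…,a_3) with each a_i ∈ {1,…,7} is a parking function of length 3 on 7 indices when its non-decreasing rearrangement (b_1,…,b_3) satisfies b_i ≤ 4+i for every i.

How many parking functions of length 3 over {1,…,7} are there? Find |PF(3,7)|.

#PF = (7+1−3)·(7+1)^{3−1} = 5 · 64 = 320
Check (7,5,1) → sorted (1,5,7): b_i ≤ 4+i ∀i, a PF.

320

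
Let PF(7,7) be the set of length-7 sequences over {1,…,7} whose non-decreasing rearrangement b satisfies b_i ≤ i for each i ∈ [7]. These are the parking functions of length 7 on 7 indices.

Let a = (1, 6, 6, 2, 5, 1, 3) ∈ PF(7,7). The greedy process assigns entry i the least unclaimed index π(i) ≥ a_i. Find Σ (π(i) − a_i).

4

Σπ = 7·8/2 = 28 (π permutes [7]); Σa = 1+6+6+2+5+1+3 = 24; disp = 28−24 = 4.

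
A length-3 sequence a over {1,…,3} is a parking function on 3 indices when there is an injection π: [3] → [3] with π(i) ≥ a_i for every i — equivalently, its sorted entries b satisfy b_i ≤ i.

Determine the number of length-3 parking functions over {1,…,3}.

|PF(3,3)| = (3−3+1)·(3+1)^(3−1) = 1 · 16 = 16 (Pollak)
Example (3,1,1) → sorted (1,1,3): b_i ≤ i ∀i, a PF.

16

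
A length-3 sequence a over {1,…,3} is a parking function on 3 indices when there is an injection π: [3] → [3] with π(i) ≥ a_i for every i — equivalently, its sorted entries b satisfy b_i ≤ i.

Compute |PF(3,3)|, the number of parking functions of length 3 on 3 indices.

16

|PF| = 1·4^2 = 1·16 = 16 (Pollak)
E.g. (1,2,2) → sorted (1,2,2): b_i ≤ i ∀i, a PF.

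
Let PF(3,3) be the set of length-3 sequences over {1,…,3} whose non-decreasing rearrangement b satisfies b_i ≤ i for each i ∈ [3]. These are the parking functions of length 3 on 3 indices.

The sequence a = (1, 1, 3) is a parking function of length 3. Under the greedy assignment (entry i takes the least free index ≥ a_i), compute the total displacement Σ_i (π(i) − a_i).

1

Σπ(i) = 1+…+3 = 6; Σa = 1+1+3 = 5; disp = 6−5 = 1.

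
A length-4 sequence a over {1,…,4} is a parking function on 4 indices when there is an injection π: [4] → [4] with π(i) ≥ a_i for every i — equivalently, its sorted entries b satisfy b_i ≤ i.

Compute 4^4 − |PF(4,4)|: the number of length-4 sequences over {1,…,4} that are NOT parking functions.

|PF| = (4+1−4)·(4+1)^{4−1} = 1 · 125 = 125 (Konheim–Weiss)
E.g. (4,3,4,4) → sorted (3,4,4,4): b_1=3>1, not a PF.
Total 256; non-PF = 256−125 = 131

131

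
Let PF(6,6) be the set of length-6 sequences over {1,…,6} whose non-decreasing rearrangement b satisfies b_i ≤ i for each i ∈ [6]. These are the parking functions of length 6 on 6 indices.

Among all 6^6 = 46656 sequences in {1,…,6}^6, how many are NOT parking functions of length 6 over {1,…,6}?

29849

Count = (6+1−6)·(6+1)^{6−1} = 1·16807 = 16807 [KW]
Check (2,5,6,2,5,6) → sorted (2,2,5,5,6,6): b_1=2>1, not a PF.
Total 46656; non-PF = 46656−16807 = 29849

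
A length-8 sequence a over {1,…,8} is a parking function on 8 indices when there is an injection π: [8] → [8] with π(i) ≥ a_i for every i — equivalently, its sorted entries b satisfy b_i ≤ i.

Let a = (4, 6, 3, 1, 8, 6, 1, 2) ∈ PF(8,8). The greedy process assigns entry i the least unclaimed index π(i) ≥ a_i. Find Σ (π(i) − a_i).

5

Σπ = 8·9/2 = 36 (π permutes [8]); Σa = 4+6+3+1+8+6+1+2 = 31; disp = 36−31 = 5.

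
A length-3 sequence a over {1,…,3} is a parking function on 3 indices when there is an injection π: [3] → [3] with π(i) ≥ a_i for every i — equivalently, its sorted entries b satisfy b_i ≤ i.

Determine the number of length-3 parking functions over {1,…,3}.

#PF = 1·4^2 = 1 · 16 = 16 (Konheim–Weiss)
Example (2,1,1) → sorted (1,1,2): b_i ≤ i ∀i, a PF.

16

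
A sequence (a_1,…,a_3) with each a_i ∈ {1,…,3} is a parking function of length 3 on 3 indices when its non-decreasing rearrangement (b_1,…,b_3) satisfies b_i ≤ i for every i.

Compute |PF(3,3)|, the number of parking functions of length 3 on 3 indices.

#PF = (3−3+1)·(3+1)^(3−1) = 1 · 16 = 16 [KW]
E.g. (1,1,1) → sorted (1,1,1): b_i ≤ i ∀i, a PF.

16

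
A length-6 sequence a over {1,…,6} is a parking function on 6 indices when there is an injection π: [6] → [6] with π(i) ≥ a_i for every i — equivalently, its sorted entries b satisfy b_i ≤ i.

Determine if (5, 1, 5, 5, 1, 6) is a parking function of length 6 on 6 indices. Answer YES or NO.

NO

Order a: b = (1, 1, 5, 5, 5, 6).
  b_1=1 ≤ 1
  b_2=1 ≤ 2
  b_3=5 > 3
  fails at i=3 ⇒ NO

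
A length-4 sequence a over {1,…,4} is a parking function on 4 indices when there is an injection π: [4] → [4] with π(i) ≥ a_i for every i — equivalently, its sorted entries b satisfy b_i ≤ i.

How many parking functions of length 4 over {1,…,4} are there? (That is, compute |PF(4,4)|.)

125

|PF| = 1·5^3 = 1 · 125 = 125 [KW]
E.g. (3,1,2,2) → sorted (1,2,2,3): b_i ≤ i ∀i, a PF.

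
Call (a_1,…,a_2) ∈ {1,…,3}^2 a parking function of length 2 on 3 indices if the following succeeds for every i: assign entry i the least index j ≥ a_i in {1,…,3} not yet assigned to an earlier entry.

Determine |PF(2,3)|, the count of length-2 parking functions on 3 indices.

8

|PF(2,3)| = (4−2)·4^(2−1) = 2·4 = 8 [KW]
E.g. (3,2) → sorted (2,3): b_i ≤ 1+i ∀i, a PF.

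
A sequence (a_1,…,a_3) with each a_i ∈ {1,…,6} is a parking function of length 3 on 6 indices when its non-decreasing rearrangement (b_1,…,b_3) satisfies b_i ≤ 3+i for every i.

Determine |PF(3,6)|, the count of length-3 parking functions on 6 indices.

Count = (6+1−3)·(6+1)^{3−1} = 4·49 = 196 (Konheim–Weiss)
Check (5,4,4) → sorted (4,4,5): b_i ≤ 3+i ∀i, a PF.

196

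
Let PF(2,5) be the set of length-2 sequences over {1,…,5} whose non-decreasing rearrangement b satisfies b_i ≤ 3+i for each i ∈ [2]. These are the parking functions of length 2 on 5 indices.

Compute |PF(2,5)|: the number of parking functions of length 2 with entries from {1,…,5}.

|PF| = (6−2)·6^(2−1) = 4·6 = 24 [KW]
Check (4,2) → sorted (2,4): b_i ≤ 3+i ∀i, a PF.

24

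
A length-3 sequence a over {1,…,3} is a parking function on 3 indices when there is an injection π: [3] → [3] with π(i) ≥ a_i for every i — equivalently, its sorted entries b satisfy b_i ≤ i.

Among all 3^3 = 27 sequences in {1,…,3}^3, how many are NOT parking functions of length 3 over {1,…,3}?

11

|PF| = (3−3+1)·(3+1)^(3−1) = 1 · 16 = 16
One tuple (2,3,3) → sorted (2,3,3): b_1=2>1, not a PF.
Total 27; non-PF = 27−16 = 11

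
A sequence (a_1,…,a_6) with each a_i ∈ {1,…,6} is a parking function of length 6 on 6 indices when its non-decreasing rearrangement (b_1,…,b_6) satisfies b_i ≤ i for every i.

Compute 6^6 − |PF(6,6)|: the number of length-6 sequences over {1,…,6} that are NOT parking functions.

|PF(6,6)| = (6+1−6)·(6+1)^{6−1} = 1·16807 = 16807 [KW]
Example (3,5,2,6,6,3) → sorted (2,3,3,5,6,6): b_1=2>1, not a PF.
6^6 − 16807 = 46656 − 16807 = 29849

29849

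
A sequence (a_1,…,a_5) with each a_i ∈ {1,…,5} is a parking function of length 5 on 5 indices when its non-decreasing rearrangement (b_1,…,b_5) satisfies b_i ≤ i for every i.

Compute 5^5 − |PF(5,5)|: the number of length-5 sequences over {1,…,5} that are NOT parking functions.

|PF| = (5−5+1)·(5+1)^(5−1) = 1·1296 = 1296
One tuple (2,5,3,5,5) → sorted (2,3,5,5,5): b_1=2>1, not a PF.
5^5 − 1296 = 3125 − 1296 = 1829

1829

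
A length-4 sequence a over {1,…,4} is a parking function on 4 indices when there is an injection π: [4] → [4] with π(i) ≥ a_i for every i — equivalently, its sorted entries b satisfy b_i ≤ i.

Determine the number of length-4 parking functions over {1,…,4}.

125

#PF = (4+1−4)·(4+1)^{4−1} = 1 · 125 = 125
Example (1,1,3,3) → sorted (1,1,3,3): b_i ≤ i ∀i, a PF.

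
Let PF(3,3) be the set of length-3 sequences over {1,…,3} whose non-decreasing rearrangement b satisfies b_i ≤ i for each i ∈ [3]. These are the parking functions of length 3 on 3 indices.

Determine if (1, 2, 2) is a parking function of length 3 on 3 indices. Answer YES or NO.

Sorted: b = (1, 2, 2).
  b_1=1 ≤ 1
  b_2=2 ≤ 2
  b_3=2 ≤ 3
All bounds hold ⇒ YES

YES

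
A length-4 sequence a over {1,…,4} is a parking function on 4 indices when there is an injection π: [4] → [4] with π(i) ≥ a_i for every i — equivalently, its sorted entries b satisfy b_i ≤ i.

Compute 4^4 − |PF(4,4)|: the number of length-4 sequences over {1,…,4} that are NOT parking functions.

131

|PF(4,4)| = 1·5^3 = 1 · 125 = 125 (Konheim–Weiss)
E.g. (1,3,4,4) → sorted (1,3,4,4): b_2=3>2, not a PF.
Total 256; non-PF = 256−125 = 131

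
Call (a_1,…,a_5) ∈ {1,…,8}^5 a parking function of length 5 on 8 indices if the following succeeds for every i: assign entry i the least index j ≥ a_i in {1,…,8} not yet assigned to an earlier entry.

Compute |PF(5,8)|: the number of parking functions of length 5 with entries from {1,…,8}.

Count = (9−5)·9^(5−1) = 4·6561 = 26244 (Pollak)
E.g. (1,4,6,2,7) → sorted (1,2,4,6,7): b_i ≤ 3+i ∀i, a PF.

26244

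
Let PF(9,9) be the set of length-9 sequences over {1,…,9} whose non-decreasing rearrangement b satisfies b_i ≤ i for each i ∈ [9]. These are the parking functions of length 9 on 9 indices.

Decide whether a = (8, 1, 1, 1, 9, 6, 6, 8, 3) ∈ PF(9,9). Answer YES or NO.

Sorted: b = (1, 1, 1, 3, 6, 6, 8, 8, 9).
  b_1=1 ≤ 1
  b_2=1 ≤ 2
  b_3=1 ≤ 3
  b_4=3 ≤ 4
  b_5=6 > 5
  fails at i=5 ⇒ NO

NO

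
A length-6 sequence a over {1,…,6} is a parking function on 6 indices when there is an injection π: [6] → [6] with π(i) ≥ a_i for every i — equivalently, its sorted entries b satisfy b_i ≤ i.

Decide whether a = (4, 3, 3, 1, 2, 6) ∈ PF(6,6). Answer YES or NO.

Order a: b = (1, 2, 3, 3, 4, 6).
  b_1=1 ≤ 1
  b_2=2 ≤ 2
  b_3=3 ≤ 3
  b_4=3 ≤ 4
  b_5=4 ≤ 5
  b_6=6 ≤ 6
All bounds hold ⇒ YES

YES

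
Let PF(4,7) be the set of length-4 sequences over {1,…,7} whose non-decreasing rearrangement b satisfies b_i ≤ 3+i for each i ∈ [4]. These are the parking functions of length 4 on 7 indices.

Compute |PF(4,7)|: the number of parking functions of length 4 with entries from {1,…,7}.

2048

#PF = 4·8^3 = 4×512 = 2048
One tuple (7,3,4,2) → sorted (2,3,4,7): b_i ≤ 3+i ∀i, a PF.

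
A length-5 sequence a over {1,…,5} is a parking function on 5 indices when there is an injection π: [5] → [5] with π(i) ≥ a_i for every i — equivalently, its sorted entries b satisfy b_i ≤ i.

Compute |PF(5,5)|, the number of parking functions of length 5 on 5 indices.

|PF(5,5)| = (6−5)·6^(5−1) = 1·1296 = 1296 (Konheim–Weiss)
Example (2,4,1,3,1) → sorted (1,1,2,3,4): b_i ≤ i ∀i, a PF.

1296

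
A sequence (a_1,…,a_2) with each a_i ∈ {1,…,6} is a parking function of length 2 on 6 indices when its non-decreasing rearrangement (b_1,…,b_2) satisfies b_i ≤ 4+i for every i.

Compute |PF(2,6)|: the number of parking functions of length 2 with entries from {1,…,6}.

35

|PF(2,6)| = (6−2+1)·(6+1)^(2−1) = 5×7 = 35 [KW]
E.g. (3,6) → sorted (3,6): b_i ≤ 4+i ∀i, a PF.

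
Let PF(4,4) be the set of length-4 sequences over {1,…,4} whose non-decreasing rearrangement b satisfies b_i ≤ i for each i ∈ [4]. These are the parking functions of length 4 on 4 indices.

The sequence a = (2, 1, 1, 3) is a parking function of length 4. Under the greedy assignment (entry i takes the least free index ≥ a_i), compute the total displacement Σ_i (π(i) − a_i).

3

Σπ = 4·5/2 = 10 (π permutes [4]); Σa = 2+1+1+3 = 7; disp = 10−7 = 3.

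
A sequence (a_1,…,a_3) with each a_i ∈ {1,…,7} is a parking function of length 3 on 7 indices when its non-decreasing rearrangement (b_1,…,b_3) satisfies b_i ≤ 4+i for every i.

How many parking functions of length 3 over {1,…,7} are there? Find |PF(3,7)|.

320

Count = 5·8^2 = 5·64 = 320
Example (4,6,6) → sorted (4,6,6): b_i ≤ 4+i ∀i, a PF.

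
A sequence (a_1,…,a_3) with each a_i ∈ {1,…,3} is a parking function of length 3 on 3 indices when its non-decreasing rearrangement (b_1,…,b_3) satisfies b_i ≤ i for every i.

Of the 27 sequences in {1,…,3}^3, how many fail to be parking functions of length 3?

|PF(3,3)| = 1·4^2 = 1·16 = 16 (Pollak)
One tuple (2,3,3) → sorted (2,3,3): b_1=2>1, not a PF.
Total 27; non-PF = 27−16 = 11

11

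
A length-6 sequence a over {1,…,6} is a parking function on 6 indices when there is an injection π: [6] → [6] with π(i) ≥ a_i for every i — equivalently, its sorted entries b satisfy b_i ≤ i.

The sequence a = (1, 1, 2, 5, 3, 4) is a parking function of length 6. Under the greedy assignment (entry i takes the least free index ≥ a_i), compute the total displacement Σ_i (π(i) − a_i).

5

Σπ(i) = 1+…+6 = 21; Σa = 1+1+2+5+3+4 = 16; disp = 21−16 = 5.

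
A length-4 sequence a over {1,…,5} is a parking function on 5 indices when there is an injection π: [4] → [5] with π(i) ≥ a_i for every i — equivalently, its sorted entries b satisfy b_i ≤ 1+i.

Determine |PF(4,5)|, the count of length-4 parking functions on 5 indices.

432

|PF(4,5)| = (5−4+1)·(5+1)^(4−1) = 2·216 = 432 (Konheim–Weiss)
Example (2,1,3,2) → sorted (1,2,2,3): b_i ≤ 1+i ∀i, a PF.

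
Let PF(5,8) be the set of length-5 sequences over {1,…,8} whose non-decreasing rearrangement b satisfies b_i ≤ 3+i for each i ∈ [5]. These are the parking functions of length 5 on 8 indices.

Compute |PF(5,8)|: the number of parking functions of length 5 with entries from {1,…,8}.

26244

Count = (8−5+1)·(8+1)^(5−1) = 4 · 6561 = 26244 (Pollak)
E.g. (2,2,7,4,1) → sorted (1,2,2,4,7): b_i ≤ 3+i ∀i, a PF.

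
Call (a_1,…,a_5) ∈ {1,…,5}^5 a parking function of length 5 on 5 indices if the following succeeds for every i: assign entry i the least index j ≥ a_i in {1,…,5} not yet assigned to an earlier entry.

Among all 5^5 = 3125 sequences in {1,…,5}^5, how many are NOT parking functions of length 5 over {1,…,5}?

1829

|PF(5,5)| = (5+1−5)·(5+1)^{5−1} = 1×1296 = 1296 (Pollak)
Check (2,1,5,1,5) → sorted (1,1,2,5,5): b_4=5>4, not a PF.
So 3125 − 1296 = 1829 fail.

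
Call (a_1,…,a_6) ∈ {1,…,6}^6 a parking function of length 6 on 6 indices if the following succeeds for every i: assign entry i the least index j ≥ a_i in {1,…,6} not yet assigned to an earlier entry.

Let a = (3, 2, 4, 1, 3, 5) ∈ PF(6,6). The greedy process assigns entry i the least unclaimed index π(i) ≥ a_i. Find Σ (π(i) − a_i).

3

Σπ(i) = 1+…+6 = 21; Σa = 3+2+4+1+3+5 = 18; disp = 21−18 = 3.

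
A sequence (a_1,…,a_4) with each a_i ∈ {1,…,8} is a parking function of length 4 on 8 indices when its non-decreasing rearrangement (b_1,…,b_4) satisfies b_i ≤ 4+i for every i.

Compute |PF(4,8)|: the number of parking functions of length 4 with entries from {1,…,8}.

#PF = (9−4)·9^(4−1) = 5·729 = 3645 [KW]
Check (7,3,6,7) → sorted (3,6,7,7): b_i ≤ 4+i ∀i, a PF.

3645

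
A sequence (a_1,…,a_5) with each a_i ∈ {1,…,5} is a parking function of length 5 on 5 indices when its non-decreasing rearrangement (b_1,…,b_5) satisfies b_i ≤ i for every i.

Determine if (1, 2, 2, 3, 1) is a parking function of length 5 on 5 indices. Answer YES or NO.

YES

Rearranged: b = (1, 1, 2, 2, 3).
  b_1=1 ≤ 1
  b_2=1 ≤ 2
  b_3=2 ≤ 3
  b_4=2 ≤ 4
  b_5=3 ≤ 5
All bounds hold ⇒ YES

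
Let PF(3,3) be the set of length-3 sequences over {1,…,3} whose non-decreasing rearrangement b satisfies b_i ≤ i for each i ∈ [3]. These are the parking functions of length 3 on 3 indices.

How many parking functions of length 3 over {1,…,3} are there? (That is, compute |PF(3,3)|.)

16

#PF = (3−3+1)·(3+1)^(3−1) = 1 · 16 = 16 (Konheim–Weiss)
One tuple (1,1,3) → sorted (1,1,3): b_i ≤ i ∀i, a PF.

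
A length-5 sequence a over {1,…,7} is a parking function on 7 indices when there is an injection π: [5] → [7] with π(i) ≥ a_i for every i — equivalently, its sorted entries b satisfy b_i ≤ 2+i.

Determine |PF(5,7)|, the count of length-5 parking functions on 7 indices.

#PF = (8−5)·8^(5−1) = 3 · 4096 = 12288 (Pollak)
Check (6,6,4,1,4) → sorted (1,4,4,6,6): b_i ≤ 2+i ∀i, a PF.

12288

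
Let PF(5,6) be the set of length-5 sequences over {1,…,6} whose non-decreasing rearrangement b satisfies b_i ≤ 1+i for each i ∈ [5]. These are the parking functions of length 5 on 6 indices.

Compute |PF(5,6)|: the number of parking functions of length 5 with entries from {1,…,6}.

4802

Count = (6+1−5)·(6+1)^{5−1} = 2 · 2401 = 4802 (Pollak)
E.g. (5,3,6,2,1) → sorted (1,2,3,5,6): b_i ≤ 1+i ∀i, a PF.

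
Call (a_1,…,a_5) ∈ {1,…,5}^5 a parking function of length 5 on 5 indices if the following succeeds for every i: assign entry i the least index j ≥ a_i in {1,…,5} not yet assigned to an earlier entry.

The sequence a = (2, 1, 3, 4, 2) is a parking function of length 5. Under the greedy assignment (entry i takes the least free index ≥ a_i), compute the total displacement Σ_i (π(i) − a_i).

Σπ = 15 ({1..5} each once); Σa = 2+1+3+4+2 = 12; disp = 15−12 = 3.

3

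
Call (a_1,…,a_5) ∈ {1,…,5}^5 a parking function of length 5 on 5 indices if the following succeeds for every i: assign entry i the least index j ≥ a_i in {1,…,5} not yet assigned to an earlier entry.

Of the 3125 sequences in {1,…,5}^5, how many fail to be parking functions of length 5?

1829

|PF| = (5−5+1)·(5+1)^(5−1) = 1·1296 = 1296 (Pollak)
Example (5,3,4,3,3) → sorted (3,3,3,4,5): b_1=3>1, not a PF.
Total 3125; non-PF = 3125−1296 = 1829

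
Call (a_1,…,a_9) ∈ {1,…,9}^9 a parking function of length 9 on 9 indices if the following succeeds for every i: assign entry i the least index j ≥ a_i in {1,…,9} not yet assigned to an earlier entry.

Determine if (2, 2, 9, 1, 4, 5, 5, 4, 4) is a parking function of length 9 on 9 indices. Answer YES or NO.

Sorted: b = (1, 2, 2, 4, 4, 4, 5, 5, 9).
  b_1=1 ≤ 1
  b_2=2 ≤ 2
  b_3=2 ≤ 3
  b_4=4 ≤ 4
  b_5=4 ≤ 5
  b_6=4 ≤ 6
  b_7=5 ≤ 7
  b_8=5 ≤ 8
  b_9=9 ≤ 9
All bounds hold ⇒ YES

YES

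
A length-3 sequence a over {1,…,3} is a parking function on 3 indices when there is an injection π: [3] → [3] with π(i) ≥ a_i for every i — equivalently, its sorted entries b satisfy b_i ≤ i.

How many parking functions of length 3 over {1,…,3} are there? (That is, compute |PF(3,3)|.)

#PF = (3+1−3)·(3+1)^{3−1} = 1·16 = 16 (Pollak)
Example (1,2,1) → sorted (1,1,2): b_i ≤ i ∀i, a PF.

16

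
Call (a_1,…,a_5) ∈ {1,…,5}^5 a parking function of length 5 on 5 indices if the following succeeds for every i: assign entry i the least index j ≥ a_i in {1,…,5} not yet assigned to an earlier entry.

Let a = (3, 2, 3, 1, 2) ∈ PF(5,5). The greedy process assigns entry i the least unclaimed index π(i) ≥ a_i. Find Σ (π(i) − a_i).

Σπ(i) = 1+…+5 = 15; Σa = 3+2+3+1+2 = 11; disp = 15−11 = 4.

4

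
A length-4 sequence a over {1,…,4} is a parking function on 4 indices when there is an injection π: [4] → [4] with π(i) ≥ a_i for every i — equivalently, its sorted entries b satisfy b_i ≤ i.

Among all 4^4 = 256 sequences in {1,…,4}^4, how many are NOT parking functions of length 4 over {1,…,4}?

131

Count = (5−4)·5^(4−1) = 1·125 = 125 [KW]
Check (2,3,4,3) → sorted (2,3,3,4): b_1=2>1, not a PF.
So 256 − 125 = 131 fail.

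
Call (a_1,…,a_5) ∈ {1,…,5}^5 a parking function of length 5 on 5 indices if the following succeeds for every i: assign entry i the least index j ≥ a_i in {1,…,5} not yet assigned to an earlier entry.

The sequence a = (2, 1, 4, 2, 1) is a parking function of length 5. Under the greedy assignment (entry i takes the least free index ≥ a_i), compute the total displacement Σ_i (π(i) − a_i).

Σπ = 5·6/2 = 15 (π permutes [5]); Σa = 2+1+4+2+1 = 10; disp = 15−10 = 5.

5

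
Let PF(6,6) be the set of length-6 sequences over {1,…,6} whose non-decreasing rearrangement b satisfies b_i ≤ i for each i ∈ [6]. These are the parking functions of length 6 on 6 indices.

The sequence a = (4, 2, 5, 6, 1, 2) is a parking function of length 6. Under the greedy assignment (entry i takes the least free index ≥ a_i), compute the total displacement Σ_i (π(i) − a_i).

1

Σπ = 21 ({1..6} each once); Σa = 4+2+5+6+1+2 = 20; disp = 21−20 = 1.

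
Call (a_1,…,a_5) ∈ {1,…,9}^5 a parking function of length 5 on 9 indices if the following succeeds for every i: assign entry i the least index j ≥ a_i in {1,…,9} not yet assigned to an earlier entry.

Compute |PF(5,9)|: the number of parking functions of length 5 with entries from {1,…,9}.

50000

|PF| = (10−5)·10^(5−1) = 5 · 10000 = 50000
Check (9,5,6,1,7) → sorted (1,5,6,7,9): b_i ≤ 4+i ∀i, a PF.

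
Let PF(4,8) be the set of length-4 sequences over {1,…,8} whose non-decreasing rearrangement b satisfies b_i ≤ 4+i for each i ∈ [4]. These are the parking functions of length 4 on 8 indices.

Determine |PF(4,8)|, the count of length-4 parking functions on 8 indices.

3645

Count = (9−4)·9^(4−1) = 5×729 = 3645 [KW]
Check (1,5,3,1) → sorted (1,1,3,5): b_i ≤ 4+i ∀i, a PF.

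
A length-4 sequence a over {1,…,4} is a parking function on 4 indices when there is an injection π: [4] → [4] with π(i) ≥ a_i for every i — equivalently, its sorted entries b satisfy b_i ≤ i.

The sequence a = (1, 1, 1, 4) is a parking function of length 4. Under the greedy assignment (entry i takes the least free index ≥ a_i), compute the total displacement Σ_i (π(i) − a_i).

Σπ(i) = 1+…+4 = 10; Σa = 1+1+1+4 = 7; disp = 10−7 = 3.

3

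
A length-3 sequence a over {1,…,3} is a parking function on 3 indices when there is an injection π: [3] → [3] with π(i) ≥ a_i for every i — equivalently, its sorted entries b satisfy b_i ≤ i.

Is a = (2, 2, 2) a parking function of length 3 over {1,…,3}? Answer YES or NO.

Order a: b = (2, 2, 2).
  b_1=2 > 1
  fails at i=1 ⇒ NO

NO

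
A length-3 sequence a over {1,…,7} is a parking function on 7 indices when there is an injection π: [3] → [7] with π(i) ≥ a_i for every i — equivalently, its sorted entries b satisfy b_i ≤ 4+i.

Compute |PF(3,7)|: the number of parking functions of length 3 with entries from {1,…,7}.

#PF = (7−3+1)·(7+1)^(3−1) = 5·64 = 320 (Konheim–Weiss)
Check (1,6,7) → sorted (1,6,7): b_i ≤ 4+i ∀i, a PF.

320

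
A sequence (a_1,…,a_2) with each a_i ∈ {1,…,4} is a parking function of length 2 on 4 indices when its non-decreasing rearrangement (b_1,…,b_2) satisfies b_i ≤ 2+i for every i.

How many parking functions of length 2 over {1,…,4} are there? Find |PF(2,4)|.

15

#PF = (5−2)·5^(2−1) = 3·5 = 15
E.g. (1,2) → sorted (1,2): b_i ≤ 2+i ∀i, a PF.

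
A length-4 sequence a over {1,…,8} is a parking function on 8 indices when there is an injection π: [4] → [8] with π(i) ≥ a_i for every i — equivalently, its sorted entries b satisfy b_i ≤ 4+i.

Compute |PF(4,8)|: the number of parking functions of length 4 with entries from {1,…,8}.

3645

|PF| = (9−4)·9^(4−1) = 5×729 = 3645 (Konheim–Weiss)
Check (4,7,1,5) → sorted (1,4,5,7): b_i ≤ 4+i ∀i, a PF.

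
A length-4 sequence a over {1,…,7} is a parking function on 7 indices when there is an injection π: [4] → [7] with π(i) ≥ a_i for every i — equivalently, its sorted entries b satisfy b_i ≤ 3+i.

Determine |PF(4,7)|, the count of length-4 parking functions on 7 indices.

2048

|PF| = (8−4)·8^(4−1) = 4·512 = 2048 (Pollak)
Check (5,6,1,1) → sorted (1,1,5,6): b_i ≤ 3+i ∀i, a PF.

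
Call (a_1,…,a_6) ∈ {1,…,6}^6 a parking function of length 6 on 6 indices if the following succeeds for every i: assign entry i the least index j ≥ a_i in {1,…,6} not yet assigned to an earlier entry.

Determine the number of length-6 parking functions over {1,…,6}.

16807

#PF = 1·7^5 = 1×16807 = 16807 [KW]
Example (1,3,3,6,2,2) → sorted (1,2,2,3,3,6): b_i ≤ i ∀i, a PF.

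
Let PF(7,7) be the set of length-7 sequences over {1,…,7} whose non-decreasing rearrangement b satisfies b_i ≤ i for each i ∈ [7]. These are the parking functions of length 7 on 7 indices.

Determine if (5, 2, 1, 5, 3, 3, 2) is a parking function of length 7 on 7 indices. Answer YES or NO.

YES

Rearranged: b = (1, 2, 2, 3, 3, 5, 5).
  b_1=1 ≤ 1
  b_2=2 ≤ 2
  b_3=2 ≤ 3
  b_4=3 ≤ 4
  b_5=3 ≤ 5
  b_6=5 ≤ 6
  b_7=5 ≤ 7
All bounds hold ⇒ YES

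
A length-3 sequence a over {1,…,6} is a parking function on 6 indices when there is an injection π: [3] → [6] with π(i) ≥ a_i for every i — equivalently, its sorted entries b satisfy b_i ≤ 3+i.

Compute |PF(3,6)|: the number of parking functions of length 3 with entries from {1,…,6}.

196

Count = (6−3+1)·(6+1)^(3−1) = 4×49 = 196 [KW]
E.g. (5,6,3) → sorted (3,5,6): b_i ≤ 3+i ∀i, a PF.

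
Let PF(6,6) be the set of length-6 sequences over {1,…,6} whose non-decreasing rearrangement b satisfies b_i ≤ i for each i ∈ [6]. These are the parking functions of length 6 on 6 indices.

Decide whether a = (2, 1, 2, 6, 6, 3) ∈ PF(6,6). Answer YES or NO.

NO

Rearranged: b = (1, 2, 2, 3, 6, 6).
  b_1=1 ≤ 1
  b_2=2 ≤ 2
  b_3=2 ≤ 3
  b_4=3 ≤ 4
  b_5=6 > 5
  fails at i=5 ⇒ NO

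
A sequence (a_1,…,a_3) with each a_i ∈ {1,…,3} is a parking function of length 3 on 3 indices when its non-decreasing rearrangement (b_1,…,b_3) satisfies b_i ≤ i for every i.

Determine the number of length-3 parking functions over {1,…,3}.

#PF = (4−3)·4^(3−1) = 1×16 = 16 (Konheim–Weiss)
One tuple (1,1,3) → sorted (1,1,3): b_i ≤ i ∀i, a PF.

16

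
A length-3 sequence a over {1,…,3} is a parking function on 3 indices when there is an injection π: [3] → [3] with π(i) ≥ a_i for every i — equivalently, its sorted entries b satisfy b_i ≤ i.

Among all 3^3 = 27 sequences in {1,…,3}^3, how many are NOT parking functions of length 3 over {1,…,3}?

11

|PF| = (3+1−3)·(3+1)^{3−1} = 1 · 16 = 16 (Konheim–Weiss)
One tuple (1,3,3) → sorted (1,3,3): b_2=3>2, not a PF.
3^3 − 16 = 27 − 16 = 11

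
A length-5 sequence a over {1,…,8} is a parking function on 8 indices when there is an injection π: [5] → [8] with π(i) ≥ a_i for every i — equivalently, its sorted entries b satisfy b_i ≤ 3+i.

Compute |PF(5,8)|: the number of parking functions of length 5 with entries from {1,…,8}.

26244

#PF = (8−5+1)·(8+1)^(5−1) = 4·6561 = 26244 [KW]
Example (4,5,7,3,5) → sorted (3,4,5,5,7): b_i ≤ 3+i ∀i, a PF.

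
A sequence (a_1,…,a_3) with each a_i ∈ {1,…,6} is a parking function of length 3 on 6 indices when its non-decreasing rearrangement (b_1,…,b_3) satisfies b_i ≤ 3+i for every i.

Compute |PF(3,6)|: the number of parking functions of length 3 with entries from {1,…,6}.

|PF(3,6)| = 4·7^2 = 4·49 = 196 [KW]
Check (1,3,2) → sorted (1,2,3): b_i ≤ 3+i ∀i, a PF.

196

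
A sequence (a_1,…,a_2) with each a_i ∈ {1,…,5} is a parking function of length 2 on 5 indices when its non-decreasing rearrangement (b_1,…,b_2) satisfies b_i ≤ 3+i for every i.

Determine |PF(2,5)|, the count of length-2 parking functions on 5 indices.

|PF| = (6−2)·6^(2−1) = 4 · 6 = 24 [KW]
E.g. (2,3) → sorted (2,3): b_i ≤ 3+i ∀i, a PF.

24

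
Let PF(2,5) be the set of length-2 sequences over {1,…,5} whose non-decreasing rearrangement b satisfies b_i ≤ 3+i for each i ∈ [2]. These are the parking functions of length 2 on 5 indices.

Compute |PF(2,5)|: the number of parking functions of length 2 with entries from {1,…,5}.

24

#PF = (5+1−2)·(5+1)^{2−1} = 4 · 6 = 24
Example (3,2) → sorted (2,3): b_i ≤ 3+i ∀i, a PF.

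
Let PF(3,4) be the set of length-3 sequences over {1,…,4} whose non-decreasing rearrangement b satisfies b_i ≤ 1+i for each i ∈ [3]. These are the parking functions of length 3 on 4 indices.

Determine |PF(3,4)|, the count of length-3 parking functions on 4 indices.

#PF = (5−3)·5^(3−1) = 2 · 25 = 50
Check (3,3,1) → sorted (1,3,3): b_i ≤ 1+i ∀i, a PF.

50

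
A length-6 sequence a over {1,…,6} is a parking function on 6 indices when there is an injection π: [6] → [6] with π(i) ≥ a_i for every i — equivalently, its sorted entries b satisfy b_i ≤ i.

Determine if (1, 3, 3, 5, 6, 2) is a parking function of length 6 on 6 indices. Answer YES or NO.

Order a: b = (1, 2, 3, 3, 5, 6).
  b_1=1 ≤ 1
  b_2=2 ≤ 2
  b_3=3 ≤ 3
  b_4=3 ≤ 4
  b_5=5 ≤ 5
  b_6=6 ≤ 6
All bounds hold ⇒ YES

YES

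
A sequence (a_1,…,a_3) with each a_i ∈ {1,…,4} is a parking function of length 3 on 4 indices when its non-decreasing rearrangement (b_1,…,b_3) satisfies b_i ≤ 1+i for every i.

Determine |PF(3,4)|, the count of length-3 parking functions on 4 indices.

Count = (4−3+1)·(4+1)^(3−1) = 2×25 = 50
Check (4,1,2) → sorted (1,2,4): b_i ≤ 1+i ∀i, a PF.

50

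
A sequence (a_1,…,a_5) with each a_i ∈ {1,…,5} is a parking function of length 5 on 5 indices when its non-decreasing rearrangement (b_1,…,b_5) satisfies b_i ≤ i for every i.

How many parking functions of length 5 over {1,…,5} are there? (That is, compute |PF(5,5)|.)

1296

Count = (6−5)·6^(5−1) = 1·1296 = 1296 (Konheim–Weiss)
E.g. (3,1,1,2,2) → sorted (1,1,2,2,3): b_i ≤ i ∀i, a PF.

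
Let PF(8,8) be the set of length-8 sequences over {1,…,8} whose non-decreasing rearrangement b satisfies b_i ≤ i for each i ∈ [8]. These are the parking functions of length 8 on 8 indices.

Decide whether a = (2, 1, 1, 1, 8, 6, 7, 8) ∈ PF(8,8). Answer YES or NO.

Rearranged: b = (1, 1, 1, 2, 6, 7, 8, 8).
  b_1=1 ≤ 1
  b_2=1 ≤ 2
  b_3=1 ≤ 3
  b_4=2 ≤ 4
  b_5=6 > 5
  fails at i=5 ⇒ NO

NO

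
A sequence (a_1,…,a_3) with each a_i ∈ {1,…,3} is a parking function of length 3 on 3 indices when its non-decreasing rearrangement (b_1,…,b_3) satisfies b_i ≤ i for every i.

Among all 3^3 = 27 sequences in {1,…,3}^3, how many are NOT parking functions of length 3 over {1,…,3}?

#PF = (3−3+1)·(3+1)^(3−1) = 1×16 = 16
Example (1,3,3) → sorted (1,3,3): b_2=3>2, not a PF.
3^3 − 16 = 27 − 16 = 11

11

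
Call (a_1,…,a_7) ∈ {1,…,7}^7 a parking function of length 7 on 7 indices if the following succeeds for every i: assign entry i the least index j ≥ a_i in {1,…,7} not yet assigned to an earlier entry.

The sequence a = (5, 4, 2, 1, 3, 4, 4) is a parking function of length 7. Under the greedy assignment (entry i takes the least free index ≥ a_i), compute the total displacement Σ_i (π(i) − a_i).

Σπ(i) = 1+…+7 = 28; Σa = 5+4+2+1+3+4+4 = 23; disp = 28−23 = 5.

5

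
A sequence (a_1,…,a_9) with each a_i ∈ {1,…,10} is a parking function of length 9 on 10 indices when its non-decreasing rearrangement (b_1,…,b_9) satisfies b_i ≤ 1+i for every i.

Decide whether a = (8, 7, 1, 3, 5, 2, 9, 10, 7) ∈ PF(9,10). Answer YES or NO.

NO

Order a: b = (1, 2, 3, 5, 7, 7, 8, 9, 10).
  b_1=1 ≤ 2
  b_2=2 ≤ 3
  b_3=3 ≤ 4
  b_4=5 ≤ 5
  b_5=7 > 6
  fails at i=5 ⇒ NO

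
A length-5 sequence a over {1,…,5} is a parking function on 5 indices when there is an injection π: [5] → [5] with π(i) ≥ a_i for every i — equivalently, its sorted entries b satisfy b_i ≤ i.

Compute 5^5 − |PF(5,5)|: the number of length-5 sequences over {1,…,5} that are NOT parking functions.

Count = 1·6^4 = 1 · 1296 = 1296 [KW]
E.g. (5,4,1,3,5) → sorted (1,3,4,5,5): b_2=3>2, not a PF.
Total 3125; non-PF = 3125−1296 = 1829

1829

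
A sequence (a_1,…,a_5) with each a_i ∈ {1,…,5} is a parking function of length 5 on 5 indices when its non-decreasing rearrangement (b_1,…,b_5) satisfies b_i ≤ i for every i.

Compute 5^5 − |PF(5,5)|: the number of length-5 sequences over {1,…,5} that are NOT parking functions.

1829

Count = (6−5)·6^(5−1) = 1·1296 = 1296 [KW]
One tuple (5,5,4,3,5) → sorted (3,4,5,5,5): b_1=3>1, not a PF.
So 3125 − 1296 = 1829 fail.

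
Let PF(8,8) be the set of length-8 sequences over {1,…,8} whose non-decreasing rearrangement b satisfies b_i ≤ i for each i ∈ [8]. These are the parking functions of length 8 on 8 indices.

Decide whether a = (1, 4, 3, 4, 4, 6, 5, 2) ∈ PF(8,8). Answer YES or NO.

YES

Sorted: b = (1, 2, 3, 4, 4, 4, 5, 6).
  b_1=1 ≤ 1
  b_2=2 ≤ 2
  b_3=3 ≤ 3
  b_4=4 ≤ 4
  b_5=4 ≤ 5
  b_6=4 ≤ 6
  b_7=5 ≤ 7
  b_8=6 ≤ 8
All bounds hold ⇒ YES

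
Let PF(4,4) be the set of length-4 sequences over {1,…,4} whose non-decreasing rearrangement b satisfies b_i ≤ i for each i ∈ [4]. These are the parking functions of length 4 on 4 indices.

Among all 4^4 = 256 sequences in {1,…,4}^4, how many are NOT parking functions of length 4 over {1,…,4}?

|PF(4,4)| = (4−4+1)·(4+1)^(4−1) = 1×125 = 125 (Konheim–Weiss)
Example (3,4,3,4) → sorted (3,3,4,4): b_1=3>1, not a PF.
Total 256; non-PF = 256−125 = 131

131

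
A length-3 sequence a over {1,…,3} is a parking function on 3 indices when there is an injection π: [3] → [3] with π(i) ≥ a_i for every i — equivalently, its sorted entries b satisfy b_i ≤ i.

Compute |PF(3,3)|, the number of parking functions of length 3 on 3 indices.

16

#PF = 1·4^2 = 1×16 = 16
Check (1,1,2) → sorted (1,1,2): b_i ≤ i ∀i, a PF.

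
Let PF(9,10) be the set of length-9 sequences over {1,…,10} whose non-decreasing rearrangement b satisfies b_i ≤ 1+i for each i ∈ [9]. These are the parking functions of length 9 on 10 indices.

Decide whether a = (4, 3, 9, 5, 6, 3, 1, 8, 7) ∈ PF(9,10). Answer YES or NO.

YES

Order a: b = (1, 3, 3, 4, 5, 6, 7, 8, 9).
  b_1=1 ≤ 2
  b_2=3 ≤ 3
  b_3=3 ≤ 4
  b_4=4 ≤ 5
  b_5=5 ≤ 6
  b_6=6 ≤ 7
  b_7=7 ≤ 8
  b_8=8 ≤ 9
  b_9=9 ≤ 10
All bounds hold ⇒ YES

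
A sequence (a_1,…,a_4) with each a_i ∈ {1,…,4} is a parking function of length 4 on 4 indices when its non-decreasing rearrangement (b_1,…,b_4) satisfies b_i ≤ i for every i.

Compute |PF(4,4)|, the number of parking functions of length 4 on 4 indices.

|PF| = (4+1−4)·(4+1)^{4−1} = 1×125 = 125
One tuple (4,3,1,2) → sorted (1,2,3,4): b_i ≤ i ∀i, a PF.

125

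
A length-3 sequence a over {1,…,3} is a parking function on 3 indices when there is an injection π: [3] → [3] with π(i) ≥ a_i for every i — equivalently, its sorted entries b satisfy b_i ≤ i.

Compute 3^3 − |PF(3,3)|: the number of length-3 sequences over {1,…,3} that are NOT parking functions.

#PF = 1·4^2 = 1·16 = 16 (Konheim–Weiss)
E.g. (3,3,3) → sorted (3,3,3): b_1=3>1, not a PF.
So 27 − 16 = 11 fail.

11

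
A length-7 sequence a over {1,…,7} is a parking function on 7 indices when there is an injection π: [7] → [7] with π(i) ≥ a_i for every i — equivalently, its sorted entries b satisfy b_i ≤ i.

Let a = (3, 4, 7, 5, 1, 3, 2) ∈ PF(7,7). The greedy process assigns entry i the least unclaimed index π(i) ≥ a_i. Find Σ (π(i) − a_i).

3

Σπ = 7·8/2 = 28 (π permutes [7]); Σa = 3+4+7+5+1+3+2 = 25; disp = 28−25 = 3.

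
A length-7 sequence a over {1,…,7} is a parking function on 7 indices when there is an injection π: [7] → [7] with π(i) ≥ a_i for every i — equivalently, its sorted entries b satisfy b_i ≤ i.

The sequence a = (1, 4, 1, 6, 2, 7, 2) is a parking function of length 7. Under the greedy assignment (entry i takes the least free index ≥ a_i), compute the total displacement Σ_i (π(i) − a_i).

5

Σπ(i) = 1+…+7 = 28; Σa = 1+4+1+6+2+7+2 = 23; disp = 28−23 = 5.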